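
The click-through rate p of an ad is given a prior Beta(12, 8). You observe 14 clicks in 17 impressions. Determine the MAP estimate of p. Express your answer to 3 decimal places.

p̂_MAP = 0.714

Prior: Beta(12, 8).
Data: 14 successes in 17 trials. The binomial likelihood contributes p^14(1−p)^3, so the posterior is Beta(12+14, 8+3) = Beta(26, 11).
For Beta(a, b) with a, b > 1 the mode is (a−1)/(a+b−2) = 25/35 ≈ 0.714.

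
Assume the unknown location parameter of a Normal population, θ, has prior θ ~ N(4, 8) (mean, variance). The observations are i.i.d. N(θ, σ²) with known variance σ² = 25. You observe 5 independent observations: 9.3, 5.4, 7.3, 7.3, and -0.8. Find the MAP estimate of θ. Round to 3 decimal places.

n = 5; x̄ = (9.3 + 5.4 + 7.3 + 7.3 + (-0.8))/5 = 28.5/5 = 5.7.
For a Normal prior and Normal likelihood with known variance, the posterior is Normal; its mode equals its mean, the precision-weighted average.
Prior precision 1/σ₀² = 1/8 = 0.125; data precision n/σ² = 5/25 = 0.2.
θ̂ = (0.125·4 + 0.2·5.7) / (0.125 + 0.2) = 1.64/0.325 = 328/65 ≈ 5.046.

θ̂_MAP = 5.046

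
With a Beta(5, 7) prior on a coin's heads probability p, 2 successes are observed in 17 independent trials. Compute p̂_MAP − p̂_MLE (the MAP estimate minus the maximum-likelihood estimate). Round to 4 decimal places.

MAP − MLE = 0.1046

Posterior is Beta(7, 22); MAP = (7−1)/(29−2) = 6/27 ≈ 0.22222.
MLE ignores the prior: p̂_MLE = k/n = 2/17 ≈ 0.11765.
Difference = 6/27 − 2/17 = 16/153 ≈ 0.1046.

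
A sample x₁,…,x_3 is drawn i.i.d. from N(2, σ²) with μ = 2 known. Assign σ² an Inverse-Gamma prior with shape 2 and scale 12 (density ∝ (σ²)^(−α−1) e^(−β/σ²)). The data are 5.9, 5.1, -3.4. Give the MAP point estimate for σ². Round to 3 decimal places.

Sum of squared deviations about the known mean: SS = (5.9−2)² + (5.1−2)² + (-3.4−2)² = 53.98.
The Normal likelihood contributes (σ²)^(−n/2) exp(−SS/(2σ²)), so the posterior is Inverse-Gamma(α + n/2, β + SS/2) = Inverse-Gamma(3.5, 38.99).
The mode of Inverse-Gamma(a, b) is b/(a+1) = 38.99/4.5 ≈ 8.664.

σ̂²_MAP = 8.664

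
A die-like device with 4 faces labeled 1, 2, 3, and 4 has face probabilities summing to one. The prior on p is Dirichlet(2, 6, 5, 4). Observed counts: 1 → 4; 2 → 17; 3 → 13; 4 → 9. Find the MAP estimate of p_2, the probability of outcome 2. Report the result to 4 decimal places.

MAP estimate: 0.3929

The posterior is Dirichlet(αᵢ + nᵢ) = Dirichlet(6, 23, 18, 13).
For a Dirichlet(a₁,…,a_K) with all aᵢ > 1, the mode has j-th component (aⱼ − 1)/(Σaᵢ − K).
Here Σaᵢ = 60 and K = 4, so p_2 = (23 − 1)/(60 − 4) = 22/56 ≈ 0.3929.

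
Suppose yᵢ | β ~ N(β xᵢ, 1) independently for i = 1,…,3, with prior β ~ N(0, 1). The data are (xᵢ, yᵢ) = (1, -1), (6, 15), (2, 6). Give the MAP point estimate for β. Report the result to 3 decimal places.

β̂_MAP = 2.405

log p(β | y) = −Σ(yᵢ − βxᵢ)²/(2·1) − β²/(2·1) + const.
Setting the derivative to zero: Σxᵢ(yᵢ − βxᵢ)/1 − β/1 = 0, so β = Σxᵢyᵢ / (Σxᵢ² + σ²/τ²).
Σxᵢyᵢ = 1·(-1) + 6·15 + 2·6 = 101; Σxᵢ² = 41; σ²/τ² = 1.
β̂_MAP = 101 / (41 + 1) = 101/42 ≈ 2.405.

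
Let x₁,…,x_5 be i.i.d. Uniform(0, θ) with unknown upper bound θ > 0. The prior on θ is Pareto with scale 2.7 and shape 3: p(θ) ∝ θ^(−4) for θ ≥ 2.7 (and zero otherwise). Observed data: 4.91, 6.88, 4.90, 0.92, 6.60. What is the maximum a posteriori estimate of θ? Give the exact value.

The Uniform(0, θ) likelihood is θ^(−n) for θ ≥ max(xᵢ), zero otherwise. Here max(xᵢ) = 6.88.
Posterior ∝ θ^(−4) · θ^(−5) = θ^(−9) on θ ≥ max(2.7, 6.88) = 6.88.
This density is strictly decreasing in θ, so the posterior mode lies at the lower boundary of the support.

θ̂_MAP = 6.88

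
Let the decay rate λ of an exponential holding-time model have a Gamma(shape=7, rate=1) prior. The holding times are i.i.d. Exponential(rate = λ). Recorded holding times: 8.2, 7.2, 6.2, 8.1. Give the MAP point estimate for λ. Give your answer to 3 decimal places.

The Exponential(rate=λ) likelihood is ∝ λ^n e^(−λΣtᵢ). Here n = 4 and Σtᵢ = 8.2 + 7.2 + 6.2 + 8.1 = 29.7.
Posterior ∝ λ^6e^(−1λ) · λ^4e^(−29.7λ) = λ^10e^(−30.7λ), i.e. Gamma(11, 30.7).
Mode = (a−1)/b = 10/30.7 ≈ 0.326.

λ̂_MAP = 0.326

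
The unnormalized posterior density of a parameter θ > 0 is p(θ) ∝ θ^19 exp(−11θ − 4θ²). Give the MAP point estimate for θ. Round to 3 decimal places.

θ̂_MAP = 1.000

ℓ'(θ) = 19/θ − 11 − 8θ. Setting this to zero and multiplying by θ: 8θ² + 11θ − 19 = 0.
θ = (−11 + √(11² + 4·8·19)) / (2·8) = (−11 + √729) / 16 = (−11 + 27)/16 = 1.
ℓ''(θ) = −19/θ² − 8 < 0, confirming a maximum.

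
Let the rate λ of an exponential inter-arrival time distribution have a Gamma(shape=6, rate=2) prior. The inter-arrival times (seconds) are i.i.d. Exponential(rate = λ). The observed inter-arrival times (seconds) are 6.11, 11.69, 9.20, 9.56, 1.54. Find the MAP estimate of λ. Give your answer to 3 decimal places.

λ̂_MAP = 0.249

The Exponential(rate=λ) likelihood is ∝ λ^n e^(−λΣtᵢ). Here n = 5 and Σtᵢ = 6.11 + 11.69 + 9.20 + 9.56 + 1.54 = 38.10.
Posterior ∝ λ^5e^(−2λ) · λ^5e^(−38.10λ) = λ^10e^(−40.10λ), i.e. Gamma(11, 40.10).
Mode = (a−1)/b = 10/40.10 ≈ 0.249.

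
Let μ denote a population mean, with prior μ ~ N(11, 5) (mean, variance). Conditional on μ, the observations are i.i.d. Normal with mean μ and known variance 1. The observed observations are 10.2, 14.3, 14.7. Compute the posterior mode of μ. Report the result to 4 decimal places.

μ̂_MAP = 12.9375

n = 3; x̄ = (10.2 + 14.3 + 14.7)/3 = 39.2/3 = 196/15 ≈ 13.0667.
For a Normal prior and Normal likelihood with known variance, the posterior is Normal; its mode equals its mean, the precision-weighted average.
Prior precision 1/σ₀² = 1/5 = 0.2; data precision n/σ² = 3/1 = 3.
μ̂ = (0.2·11 + 3·(196/15)) / (0.2 + 3) = 41.4/3.2 = 12.9375.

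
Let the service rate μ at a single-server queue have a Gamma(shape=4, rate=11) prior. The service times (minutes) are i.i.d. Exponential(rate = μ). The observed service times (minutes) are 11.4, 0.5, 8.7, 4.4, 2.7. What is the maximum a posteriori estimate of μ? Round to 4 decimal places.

The Exponential(rate=μ) likelihood is ∝ μ^n e^(−μΣtᵢ). Here n = 5 and Σtᵢ = 11.4 + 0.5 + 8.7 + 4.4 + 2.7 = 27.7.
Posterior ∝ μ^3e^(−11μ) · μ^5e^(−27.7μ) = μ^8e^(−38.7μ), i.e. Gamma(9, 38.7).
Mode = (a−1)/b = 8/38.7 ≈ 0.2067.

μ̂_MAP = 0.2067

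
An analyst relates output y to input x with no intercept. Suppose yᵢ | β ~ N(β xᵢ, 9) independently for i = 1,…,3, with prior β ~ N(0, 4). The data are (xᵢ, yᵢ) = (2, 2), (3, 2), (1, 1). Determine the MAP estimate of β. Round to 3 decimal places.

β̂_MAP = 0.677

log p(β | y) = −Σ(yᵢ − βxᵢ)²/(2·9) − β²/(2·4) + const.
Setting the derivative to zero: Σxᵢ(yᵢ − βxᵢ)/9 − β/4 = 0, so β = Σxᵢyᵢ / (Σxᵢ² + σ²/τ²).
Σxᵢyᵢ = 2·2 + 3·2 + 1·1 = 11; Σxᵢ² = 14; σ²/τ² = 2.25.
β̂_MAP = 11 / (14 + 2.25) = 11/16.25 ≈ 0.677.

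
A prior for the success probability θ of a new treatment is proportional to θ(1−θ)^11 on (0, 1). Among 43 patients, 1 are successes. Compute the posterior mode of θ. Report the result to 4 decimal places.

θ̂_MAP = 0.0364

The prior density ∝ θ(1−θ)^11 is the kernel of Beta(2, 12).
Data: 1 success in 43 trials. The binomial likelihood contributes θ(1−θ)^42, so the posterior is Beta(2+1, 12+42) = Beta(3, 54).
For Beta(a, b) with a, b > 1 the mode is (a−1)/(a+b−2) = 2/55 ≈ 0.0364.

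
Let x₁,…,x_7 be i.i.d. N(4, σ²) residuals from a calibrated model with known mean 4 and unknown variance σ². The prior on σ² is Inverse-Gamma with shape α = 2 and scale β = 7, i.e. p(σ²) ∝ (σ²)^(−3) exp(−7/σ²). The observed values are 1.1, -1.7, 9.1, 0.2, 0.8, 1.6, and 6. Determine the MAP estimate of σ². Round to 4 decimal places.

Sum of squared deviations about the known mean: SS = (1.1−4)² + (-1.7−4)² + (9.1−4)² + (0.2−4)² + (0.8−4)² + (1.6−4)² + (6−4)² = 101.35.
The Normal likelihood contributes (σ²)^(−n/2) exp(−SS/(2σ²)), so the posterior is Inverse-Gamma(α + n/2, β + SS/2) = Inverse-Gamma(5.5, 57.675).
The mode of Inverse-Gamma(a, b) is b/(a+1) = 57.675/6.5 ≈ 8.8731.

σ̂²_MAP = 8.8731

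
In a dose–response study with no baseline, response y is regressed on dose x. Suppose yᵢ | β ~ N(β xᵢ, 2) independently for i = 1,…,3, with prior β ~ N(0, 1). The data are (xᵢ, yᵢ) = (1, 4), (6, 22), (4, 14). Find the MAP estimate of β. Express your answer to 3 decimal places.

β̂_MAP = 3.491

log p(β | y) = −Σ(yᵢ − βxᵢ)²/(2·2) − β²/(2·1) + const.
Setting the derivative to zero: Σxᵢ(yᵢ − βxᵢ)/2 − β/1 = 0, so β = Σxᵢyᵢ / (Σxᵢ² + σ²/τ²).
Σxᵢyᵢ = 1·4 + 6·22 + 4·14 = 192; Σxᵢ² = 53; σ²/τ² = 2.
β̂_MAP = 192 / (53 + 2) = 192/55 ≈ 3.491.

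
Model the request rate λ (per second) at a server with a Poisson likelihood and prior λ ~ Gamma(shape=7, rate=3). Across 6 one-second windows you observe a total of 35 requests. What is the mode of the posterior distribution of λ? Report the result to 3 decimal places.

Σxᵢ = 35, n = 6.
Posterior ∝ λ^6e^(−3λ) · λ^35e^(−6λ) = λ^41e^(−9λ), i.e. Gamma(shape=42, rate=9).
The mode of a Gamma(a, b) with a ≥ 1 (shape–rate) is (a−1)/b = 41/9 ≈ 4.556.

λ̂_MAP = 4.556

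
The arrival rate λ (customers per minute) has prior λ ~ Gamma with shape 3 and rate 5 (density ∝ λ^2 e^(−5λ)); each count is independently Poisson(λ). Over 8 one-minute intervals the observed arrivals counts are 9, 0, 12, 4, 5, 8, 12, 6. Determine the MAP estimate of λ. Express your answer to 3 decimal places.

Σxᵢ = 9+0+12+4+5+8+12+6 = 56, with n = 8.
Posterior ∝ λ^2e^(−5λ) · λ^56e^(−8λ) = λ^58e^(−13λ), i.e. Gamma(shape=59, rate=13).
The mode of a Gamma(a, b) with a ≥ 1 (shape–rate) is (a−1)/b = 58/13 ≈ 4.462.

λ̂_MAP = 4.462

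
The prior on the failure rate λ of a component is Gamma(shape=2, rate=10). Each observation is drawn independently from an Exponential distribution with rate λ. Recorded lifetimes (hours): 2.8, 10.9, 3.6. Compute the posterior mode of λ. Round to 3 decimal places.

The Exponential(rate=λ) likelihood is ∝ λ^n e^(−λΣtᵢ). Here n = 3 and Σtᵢ = 2.8 + 10.9 + 3.6 = 17.3.
Posterior ∝ λe^(−10λ) · λ^3e^(−17.3λ) = λ^4e^(−27.3λ), i.e. Gamma(5, 27.3).
Mode = (a−1)/b = 4/27.3 ≈ 0.147.

λ̂_MAP = 0.147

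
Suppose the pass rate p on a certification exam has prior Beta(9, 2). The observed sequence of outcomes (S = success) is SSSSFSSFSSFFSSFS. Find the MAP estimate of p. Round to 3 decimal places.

Prior: Beta(9, 2).
Data: 11 successes in 16 trials (from the sequence). The binomial likelihood contributes p^11(1−p)^5, so the posterior is Beta(9+11, 2+5) = Beta(20, 7).
For Beta(a, b) with a, b > 1 the mode is (a−1)/(a+b−2) = 19/25 ≈ 0.760.

p̂_MAP = 0.760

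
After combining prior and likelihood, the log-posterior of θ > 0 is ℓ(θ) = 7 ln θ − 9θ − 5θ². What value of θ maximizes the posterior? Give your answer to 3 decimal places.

θ̂_MAP = 0.500

ℓ'(θ) = 7/θ − 9 − 10θ. Setting this to zero and multiplying by θ: 10θ² + 9θ − 7 = 0.
θ = (−9 + √(9² + 4·10·7)) / (2·10) = (−9 + √361) / 20 = (−9 + 19)/20 = 1/2.
ℓ''(θ) = −7/θ² − 10 < 0, confirming a maximum.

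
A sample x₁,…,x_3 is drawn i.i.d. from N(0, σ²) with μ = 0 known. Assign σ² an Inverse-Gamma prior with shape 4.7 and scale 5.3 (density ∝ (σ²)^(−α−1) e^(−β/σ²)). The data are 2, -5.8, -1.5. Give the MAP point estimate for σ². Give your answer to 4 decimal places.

σ̂²_MAP = 3.5063

Sum of squared deviations about the known mean: SS = (2−0)² + (-5.8−0)² + (-1.5−0)² = 39.89.
The Normal likelihood contributes (σ²)^(−n/2) exp(−SS/(2σ²)), so the posterior is Inverse-Gamma(α + n/2, β + SS/2) = Inverse-Gamma(6.2, 25.245).
The mode of Inverse-Gamma(a, b) is b/(a+1) = 25.245/7.2 ≈ 3.5063.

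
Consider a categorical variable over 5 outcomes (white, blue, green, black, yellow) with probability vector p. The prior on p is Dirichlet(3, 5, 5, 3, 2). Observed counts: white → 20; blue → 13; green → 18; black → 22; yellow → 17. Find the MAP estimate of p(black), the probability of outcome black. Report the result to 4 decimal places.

MAP estimate of p(black) = 0.2330

The posterior is Dirichlet(αᵢ + nᵢ) = Dirichlet(23, 18, 23, 25, 19).
For a Dirichlet(a₁,…,a_K) with all aᵢ > 1, the mode has j-th component (aⱼ − 1)/(Σaᵢ − K).
Here Σaᵢ = 108 and K = 5, so p(black) = (25 − 1)/(108 − 5) = 24/103 ≈ 0.2330.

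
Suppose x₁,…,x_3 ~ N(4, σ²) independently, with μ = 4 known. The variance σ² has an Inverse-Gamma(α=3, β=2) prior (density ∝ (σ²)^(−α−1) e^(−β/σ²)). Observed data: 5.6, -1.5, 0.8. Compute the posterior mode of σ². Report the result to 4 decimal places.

Sum of squared deviations about the known mean: SS = (5.6−4)² + (-1.5−4)² + (0.8−4)² = 43.05.
The Normal likelihood contributes (σ²)^(−n/2) exp(−SS/(2σ²)), so the posterior is Inverse-Gamma(α + n/2, β + SS/2) = Inverse-Gamma(4.5, 23.525).
The mode of Inverse-Gamma(a, b) is b/(a+1) = 23.525/5.5 ≈ 4.2773.

σ̂²_MAP = 4.2773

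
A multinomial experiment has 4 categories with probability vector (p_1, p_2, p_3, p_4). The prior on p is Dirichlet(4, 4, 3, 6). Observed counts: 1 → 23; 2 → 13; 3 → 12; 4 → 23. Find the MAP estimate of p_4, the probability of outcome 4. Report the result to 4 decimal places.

The posterior is Dirichlet(αᵢ + nᵢ) = Dirichlet(27, 17, 15, 29).
For a Dirichlet(a₁,…,a_K) with all aᵢ > 1, the mode has j-th component (aⱼ − 1)/(Σaᵢ − K).
Here Σaᵢ = 88 and K = 4, so p_4 = (29 − 1)/(88 − 4) = 28/84 ≈ 0.3333.

MAP estimate: 0.3333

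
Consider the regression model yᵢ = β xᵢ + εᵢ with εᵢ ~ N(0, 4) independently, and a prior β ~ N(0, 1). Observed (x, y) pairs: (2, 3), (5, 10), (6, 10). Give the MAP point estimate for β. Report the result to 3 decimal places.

log p(β | y) = −Σ(yᵢ − βxᵢ)²/(2·4) − β²/(2·1) + const.
Setting the derivative to zero: Σxᵢ(yᵢ − βxᵢ)/4 − β/1 = 0, so β = Σxᵢyᵢ / (Σxᵢ² + σ²/τ²).
Σxᵢyᵢ = 2·3 + 5·10 + 6·10 = 116; Σxᵢ² = 65; σ²/τ² = 4.
β̂_MAP = 116 / (65 + 4) = 116/69 ≈ 1.681.

β̂_MAP = 1.681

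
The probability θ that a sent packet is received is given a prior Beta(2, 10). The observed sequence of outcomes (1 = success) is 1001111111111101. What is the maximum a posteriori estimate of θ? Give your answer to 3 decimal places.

Prior: Beta(2, 10).
Data: 13 successes in 16 trials (from the sequence). The binomial likelihood contributes θ^13(1−θ)^3, so the posterior is Beta(2+13, 10+3) = Beta(15, 13).
For Beta(a, b) with a, b > 1 the mode is (a−1)/(a+b−2) = 14/26 ≈ 0.538.

θ̂_MAP = 0.538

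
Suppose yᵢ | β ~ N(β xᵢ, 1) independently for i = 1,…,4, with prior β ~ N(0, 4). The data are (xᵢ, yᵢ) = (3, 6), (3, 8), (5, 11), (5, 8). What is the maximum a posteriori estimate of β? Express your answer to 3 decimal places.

β̂_MAP = 2.007

log p(β | y) = −Σ(yᵢ − βxᵢ)²/(2·1) − β²/(2·4) + const.
Setting the derivative to zero: Σxᵢ(yᵢ − βxᵢ)/1 − β/4 = 0, so β = Σxᵢyᵢ / (Σxᵢ² + σ²/τ²).
Σxᵢyᵢ = 3·6 + 3·8 + 5·11 + 5·8 = 137; Σxᵢ² = 68; σ²/τ² = 0.25.
β̂_MAP = 137 / (68 + 0.25) = 137/68.25 ≈ 2.007.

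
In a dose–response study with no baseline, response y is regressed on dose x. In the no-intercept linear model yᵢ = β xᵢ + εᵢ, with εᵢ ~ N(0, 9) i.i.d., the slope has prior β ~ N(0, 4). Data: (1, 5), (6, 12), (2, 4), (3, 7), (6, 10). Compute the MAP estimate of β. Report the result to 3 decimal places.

β̂_MAP = 1.881

log p(β | y) = −Σ(yᵢ − βxᵢ)²/(2·9) − β²/(2·4) + const.
Setting the derivative to zero: Σxᵢ(yᵢ − βxᵢ)/9 − β/4 = 0, so β = Σxᵢyᵢ / (Σxᵢ² + σ²/τ²).
Σxᵢyᵢ = 1·5 + 6·12 + 2·4 + 3·7 + 6·10 = 166; Σxᵢ² = 86; σ²/τ² = 2.25.
β̂_MAP = 166 / (86 + 2.25) = 166/88.25 ≈ 1.881.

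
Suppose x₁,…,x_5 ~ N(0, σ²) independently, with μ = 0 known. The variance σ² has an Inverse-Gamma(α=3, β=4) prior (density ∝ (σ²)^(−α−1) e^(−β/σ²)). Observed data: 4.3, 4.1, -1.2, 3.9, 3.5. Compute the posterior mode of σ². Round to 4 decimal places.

Sum of squared deviations about the known mean: SS = (4.3−0)² + (4.1−0)² + (-1.2−0)² + (3.9−0)² + (3.5−0)² = 64.2.
The Normal likelihood contributes (σ²)^(−n/2) exp(−SS/(2σ²)), so the posterior is Inverse-Gamma(α + n/2, β + SS/2) = Inverse-Gamma(5.5, 36.1).
The mode of Inverse-Gamma(a, b) is b/(a+1) = 36.1/6.5 ≈ 5.5538.

σ̂²_MAP = 5.5538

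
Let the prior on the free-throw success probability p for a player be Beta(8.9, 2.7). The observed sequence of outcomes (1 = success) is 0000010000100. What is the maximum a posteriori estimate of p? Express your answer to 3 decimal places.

p̂_MAP = 0.438

Prior: Beta(8.9, 2.7).
Data: 2 successes in 13 trials (from the sequence). The binomial likelihood contributes p^2(1−p)^11, so the posterior is Beta(8.9+2, 2.7+11) = Beta(10.9, 13.7).
For Beta(a, b) with a, b > 1 the mode is (a−1)/(a+b−2) = 9.9/22.6 ≈ 0.438.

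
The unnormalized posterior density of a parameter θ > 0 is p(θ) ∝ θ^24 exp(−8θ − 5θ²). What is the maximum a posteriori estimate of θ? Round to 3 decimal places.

θ̂_MAP = 1.200

ℓ'(θ) = 24/θ − 8 − 10θ. Setting this to zero and multiplying by θ: 10θ² + 8θ − 24 = 0.
θ = (−8 + √(8² + 4·10·24)) / (2·10) = (−8 + √1024) / 20 = (−8 + 32)/20 = 6/5.
ℓ''(θ) = −24/θ² − 10 < 0, confirming a maximum.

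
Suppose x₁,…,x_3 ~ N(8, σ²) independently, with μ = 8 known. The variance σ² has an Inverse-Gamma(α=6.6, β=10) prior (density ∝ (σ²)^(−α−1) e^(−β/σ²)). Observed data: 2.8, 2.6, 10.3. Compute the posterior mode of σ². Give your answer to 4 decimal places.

σ̂²_MAP = 4.4775

Sum of squared deviations about the known mean: SS = (2.8−8)² + (2.6−8)² + (10.3−8)² = 61.49.
The Normal likelihood contributes (σ²)^(−n/2) exp(−SS/(2σ²)), so the posterior is Inverse-Gamma(α + n/2, β + SS/2) = Inverse-Gamma(8.1, 40.745).
The mode of Inverse-Gamma(a, b) is b/(a+1) = 40.745/9.1 ≈ 4.4775.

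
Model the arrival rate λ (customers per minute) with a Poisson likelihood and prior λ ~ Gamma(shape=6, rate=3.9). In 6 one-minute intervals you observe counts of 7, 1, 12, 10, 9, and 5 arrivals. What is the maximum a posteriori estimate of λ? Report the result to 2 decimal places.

Σxᵢ = 7+1+12+10+9+5 = 44, with n = 6.
Posterior ∝ λ^5e^(−3.9λ) · λ^44e^(−6λ) = λ^49e^(−9.9λ), i.e. Gamma(shape=50, rate=9.9).
The mode of a Gamma(a, b) with a ≥ 1 (shape–rate) is (a−1)/b = 49/9.9 ≈ 4.95.

λ̂_MAP = 4.95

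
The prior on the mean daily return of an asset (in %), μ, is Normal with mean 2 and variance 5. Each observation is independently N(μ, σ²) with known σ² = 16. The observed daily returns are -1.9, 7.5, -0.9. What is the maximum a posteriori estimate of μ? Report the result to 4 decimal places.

n = 3; x̄ = ((-1.9) + 7.5 + (-0.9))/3 = 4.7/3 = 47/30 ≈ 1.5667.
For a Normal prior and Normal likelihood with known variance, the posterior is Normal; its mode equals its mean, the precision-weighted average.
Prior precision 1/σ₀² = 1/5 = 0.2; data precision n/σ² = 3/16 = 0.1875.
μ̂ = (0.2·2 + 0.1875·(47/30)) / (0.2 + 0.1875) = 0.69375/0.3875 = 111/62 ≈ 1.7903.

μ̂_MAP = 1.7903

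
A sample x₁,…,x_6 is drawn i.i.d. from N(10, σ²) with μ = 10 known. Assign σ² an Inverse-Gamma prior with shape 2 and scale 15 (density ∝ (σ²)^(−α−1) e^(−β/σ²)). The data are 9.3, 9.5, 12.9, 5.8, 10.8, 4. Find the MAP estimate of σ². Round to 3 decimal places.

σ̂²_MAP = 7.786

Sum of squared deviations about the known mean: SS = (9.3−10)² + (9.5−10)² + (12.9−10)² + (5.8−10)² + (10.8−10)² + (4−10)² = 63.43.
The Normal likelihood contributes (σ²)^(−n/2) exp(−SS/(2σ²)), so the posterior is Inverse-Gamma(α + n/2, β + SS/2) = Inverse-Gamma(5, 46.715).
The mode of Inverse-Gamma(a, b) is b/(a+1) = 46.715/6 ≈ 7.786.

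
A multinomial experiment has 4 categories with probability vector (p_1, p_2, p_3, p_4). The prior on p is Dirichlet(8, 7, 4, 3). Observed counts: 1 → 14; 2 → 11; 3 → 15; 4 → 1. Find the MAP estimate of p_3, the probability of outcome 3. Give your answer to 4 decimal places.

MAP estimate: 0.3051

The posterior is Dirichlet(αᵢ + nᵢ) = Dirichlet(22, 18, 19, 4).
For a Dirichlet(a₁,…,a_K) with all aᵢ > 1, the mode has j-th component (aⱼ − 1)/(Σaᵢ − K).
Here Σaᵢ = 63 and K = 4, so p_3 = (19 − 1)/(63 − 4) = 18/59 ≈ 0.3051.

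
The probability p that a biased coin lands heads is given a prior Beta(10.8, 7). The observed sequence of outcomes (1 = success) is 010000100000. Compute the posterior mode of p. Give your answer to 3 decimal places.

Prior: Beta(10.8, 7).
Data: 2 successes in 12 trials (from the sequence). The binomial likelihood contributes p^2(1−p)^10, so the posterior is Beta(10.8+2, 7+10) = Beta(12.8, 17).
For Beta(a, b) with a, b > 1 the mode is (a−1)/(a+b−2) = 11.8/27.8 ≈ 0.424.

p̂_MAP = 0.424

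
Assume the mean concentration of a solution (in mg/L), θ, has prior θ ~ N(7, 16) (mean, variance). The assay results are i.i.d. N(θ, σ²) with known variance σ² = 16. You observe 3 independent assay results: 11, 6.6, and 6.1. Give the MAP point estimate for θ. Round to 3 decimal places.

n = 3; x̄ = (11 + 6.6 + 6.1)/3 = 23.7/3 = 7.9.
For a Normal prior and Normal likelihood with known variance, the posterior is Normal; its mode equals its mean, the precision-weighted average.
Prior precision 1/σ₀² = 1/16 = 0.0625; data precision n/σ² = 3/16 = 0.1875.
θ̂ = (0.0625·7 + 0.1875·7.9) / (0.0625 + 0.1875) = 1.91875/0.25 = 7.675.

θ̂_MAP = 7.675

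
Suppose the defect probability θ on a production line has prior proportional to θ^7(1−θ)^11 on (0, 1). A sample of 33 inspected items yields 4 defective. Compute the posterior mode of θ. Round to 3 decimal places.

The prior density ∝ θ^7(1−θ)^11 is the kernel of Beta(8, 12).
Data: 4 successes in 33 trials. The binomial likelihood contributes θ^4(1−θ)^29, so the posterior is Beta(8+4, 12+29) = Beta(12, 41).
For Beta(a, b) with a, b > 1 the mode is (a−1)/(a+b−2) = 11/51 ≈ 0.216.

θ̂_MAP = 0.216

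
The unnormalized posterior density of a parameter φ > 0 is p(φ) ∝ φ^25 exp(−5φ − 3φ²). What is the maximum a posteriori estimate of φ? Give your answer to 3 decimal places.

ℓ'(φ) = 25/φ − 5 − 6φ. Setting this to zero and multiplying by φ: 6φ² + 5φ − 25 = 0.
φ = (−5 + √(5² + 4·6·25)) / (2·6) = (−5 + √625) / 12 = (−5 + 25)/12 = 5/3.
ℓ''(φ) = −25/φ² − 6 < 0, confirming a maximum.

φ̂_MAP = 1.667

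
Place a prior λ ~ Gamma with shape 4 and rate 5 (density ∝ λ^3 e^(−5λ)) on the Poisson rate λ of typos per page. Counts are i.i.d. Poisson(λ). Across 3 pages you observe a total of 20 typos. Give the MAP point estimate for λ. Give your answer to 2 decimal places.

λ̂_MAP = 2.88

Σxᵢ = 20, n = 3.
Posterior ∝ λ^3e^(−5λ) · λ^20e^(−3λ) = λ^23e^(−8λ), i.e. Gamma(shape=24, rate=8).
The mode of a Gamma(a, b) with a ≥ 1 (shape–rate) is (a−1)/b = 23/8 ≈ 2.88.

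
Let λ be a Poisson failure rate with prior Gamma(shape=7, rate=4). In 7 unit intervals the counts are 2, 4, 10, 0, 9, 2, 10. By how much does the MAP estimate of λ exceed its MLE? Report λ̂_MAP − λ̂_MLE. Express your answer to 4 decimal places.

MAP − MLE = -1.3766

Σxᵢ = 37. Posterior is Gamma(44, 11); MAP = (44−1)/11 = 43/11 ≈ 3.90909.
MLE = x̄ = 37/7 ≈ 5.28571.
Difference = 43/11 − 37/7 = -106/77 ≈ -1.3766.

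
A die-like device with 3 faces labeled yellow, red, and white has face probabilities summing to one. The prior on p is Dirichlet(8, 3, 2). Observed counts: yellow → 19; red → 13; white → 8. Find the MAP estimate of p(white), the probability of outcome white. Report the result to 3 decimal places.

MAP estimate of p(white) = 0.180

The posterior is Dirichlet(αᵢ + nᵢ) = Dirichlet(27, 16, 10).
For a Dirichlet(a₁,…,a_K) with all aᵢ > 1, the mode has j-th component (aⱼ − 1)/(Σaᵢ − K).
Here Σaᵢ = 53 and K = 3, so p(white) = (10 − 1)/(53 − 3) = 9/50 ≈ 0.180.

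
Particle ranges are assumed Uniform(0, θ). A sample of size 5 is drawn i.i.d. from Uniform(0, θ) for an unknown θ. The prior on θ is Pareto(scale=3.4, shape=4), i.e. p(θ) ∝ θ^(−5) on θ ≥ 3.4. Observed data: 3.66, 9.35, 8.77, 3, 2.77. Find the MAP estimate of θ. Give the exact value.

The Uniform(0, θ) likelihood is θ^(−n) for θ ≥ max(xᵢ), zero otherwise. Here max(xᵢ) = 9.35.
Posterior ∝ θ^(−5) · θ^(−5) = θ^(−10) on θ ≥ max(3.4, 9.35) = 9.35.
This density is strictly decreasing in θ, so the posterior mode lies at the lower boundary of the support.

θ̂_MAP = 9.35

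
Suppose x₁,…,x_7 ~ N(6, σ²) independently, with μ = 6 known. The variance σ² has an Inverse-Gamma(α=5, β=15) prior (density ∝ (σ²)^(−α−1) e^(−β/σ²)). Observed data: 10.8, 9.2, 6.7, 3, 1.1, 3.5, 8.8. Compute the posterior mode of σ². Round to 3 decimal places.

σ̂²_MAP = 5.835

Sum of squared deviations about the known mean: SS = (10.8−6)² + (9.2−6)² + (6.7−6)² + (3−6)² + (1.1−6)² + (3.5−6)² + (8.8−6)² = 80.87.
The Normal likelihood contributes (σ²)^(−n/2) exp(−SS/(2σ²)), so the posterior is Inverse-Gamma(α + n/2, β + SS/2) = Inverse-Gamma(8.5, 55.435).
The mode of Inverse-Gamma(a, b) is b/(a+1) = 55.435/9.5 ≈ 5.835.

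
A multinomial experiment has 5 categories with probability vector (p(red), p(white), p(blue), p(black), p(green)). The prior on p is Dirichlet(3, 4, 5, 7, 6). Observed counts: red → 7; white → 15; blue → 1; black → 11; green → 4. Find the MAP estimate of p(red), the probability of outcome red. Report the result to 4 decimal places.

The posterior is Dirichlet(αᵢ + nᵢ) = Dirichlet(10, 19, 6, 18, 10).
For a Dirichlet(a₁,…,a_K) with all aᵢ > 1, the mode has j-th component (aⱼ − 1)/(Σaᵢ − K).
Here Σaᵢ = 63 and K = 5, so p(red) = (10 − 1)/(63 − 5) = 9/58 ≈ 0.1552.

MAP estimate of p(red) = 0.1552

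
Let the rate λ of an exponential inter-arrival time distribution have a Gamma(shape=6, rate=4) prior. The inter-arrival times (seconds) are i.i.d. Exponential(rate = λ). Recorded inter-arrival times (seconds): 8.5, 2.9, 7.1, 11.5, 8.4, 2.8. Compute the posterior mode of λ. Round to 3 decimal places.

The Exponential(rate=λ) likelihood is ∝ λ^n e^(−λΣtᵢ). Here n = 6 and Σtᵢ = 8.5 + 2.9 + 7.1 + 11.5 + 8.4 + 2.8 = 41.2.
Posterior ∝ λ^5e^(−4λ) · λ^6e^(−41.2λ) = λ^11e^(−45.2λ), i.e. Gamma(12, 45.2).
Mode = (a−1)/b = 11/45.2 ≈ 0.243.

λ̂_MAP = 0.243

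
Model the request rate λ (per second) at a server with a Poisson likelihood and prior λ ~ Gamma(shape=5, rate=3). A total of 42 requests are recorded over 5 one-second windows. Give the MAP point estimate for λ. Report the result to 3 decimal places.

λ̂_MAP = 5.750

Σxᵢ = 42, n = 5.
Posterior ∝ λ^4e^(−3λ) · λ^42e^(−5λ) = λ^46e^(−8λ), i.e. Gamma(shape=47, rate=8).
The mode of a Gamma(a, b) with a ≥ 1 (shape–rate) is (a−1)/b = 46/8 ≈ 5.750.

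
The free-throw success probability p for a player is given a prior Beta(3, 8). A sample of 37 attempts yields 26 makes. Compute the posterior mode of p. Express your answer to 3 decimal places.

p̂_MAP = 0.609

Prior: Beta(3, 8).
Data: 26 successes in 37 trials. The binomial likelihood contributes p^26(1−p)^11, so the posterior is Beta(3+26, 8+11) = Beta(29, 19).
For Beta(a, b) with a, b > 1 the mode is (a−1)/(a+b−2) = 28/46 ≈ 0.609.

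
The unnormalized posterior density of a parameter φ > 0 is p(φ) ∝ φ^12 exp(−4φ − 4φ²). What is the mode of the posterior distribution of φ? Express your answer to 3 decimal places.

ℓ'(φ) = 12/φ − 4 − 8φ. Setting this to zero and multiplying by φ: 8φ² + 4φ − 12 = 0.
φ = (−4 + √(4² + 4·8·12)) / (2·8) = (−4 + √400) / 16 = (−4 + 20)/16 = 1.
ℓ''(φ) = −12/φ² − 8 < 0, confirming a maximum.

φ̂_MAP = 1.000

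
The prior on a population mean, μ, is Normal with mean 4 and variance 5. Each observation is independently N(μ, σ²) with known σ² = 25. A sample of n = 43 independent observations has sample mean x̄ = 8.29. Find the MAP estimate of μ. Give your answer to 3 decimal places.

μ̂_MAP = 7.843

n = 43, x̄ = 8.29.
For a Normal prior and Normal likelihood with known variance, the posterior is Normal; its mode equals its mean, the precision-weighted average.
Prior precision 1/σ₀² = 1/5 = 0.2; data precision n/σ² = 43/25 = 1.72.
μ̂ = (0.2·4 + 1.72·8.29) / (0.2 + 1.72) = 15.0588/1.92 = 7.843125 ≈ 7.843.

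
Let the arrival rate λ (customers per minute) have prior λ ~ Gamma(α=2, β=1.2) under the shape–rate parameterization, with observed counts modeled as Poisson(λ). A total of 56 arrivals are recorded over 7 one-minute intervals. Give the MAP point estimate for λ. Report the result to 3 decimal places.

λ̂_MAP = 6.951

Σxᵢ = 56, n = 7.
Posterior ∝ λe^(−1.2λ) · λ^56e^(−7λ) = λ^57e^(−8.2λ), i.e. Gamma(shape=58, rate=8.2).
The mode of a Gamma(a, b) with a ≥ 1 (shape–rate) is (a−1)/b = 57/8.2 ≈ 6.951.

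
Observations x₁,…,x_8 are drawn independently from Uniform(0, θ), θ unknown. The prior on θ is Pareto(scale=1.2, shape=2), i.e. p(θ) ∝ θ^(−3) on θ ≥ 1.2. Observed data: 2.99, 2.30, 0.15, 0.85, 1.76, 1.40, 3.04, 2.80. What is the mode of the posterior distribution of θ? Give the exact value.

The Uniform(0, θ) likelihood is θ^(−n) for θ ≥ max(xᵢ), zero otherwise. Here max(xᵢ) = 3.04.
Posterior ∝ θ^(−3) · θ^(−8) = θ^(−11) on θ ≥ max(1.2, 3.04) = 3.04.
This density is strictly decreasing in θ, so the posterior mode lies at the lower boundary of the support.

θ̂_MAP = 3.04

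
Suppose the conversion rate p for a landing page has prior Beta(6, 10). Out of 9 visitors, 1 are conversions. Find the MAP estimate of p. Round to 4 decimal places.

Prior: Beta(6, 10).
Data: 1 success in 9 trials. The binomial likelihood contributes p(1−p)^8, so the posterior is Beta(6+1, 10+8) = Beta(7, 18).
For Beta(a, b) with a, b > 1 the mode is (a−1)/(a+b−2) = 6/23 ≈ 0.2609.

p̂_MAP = 0.2609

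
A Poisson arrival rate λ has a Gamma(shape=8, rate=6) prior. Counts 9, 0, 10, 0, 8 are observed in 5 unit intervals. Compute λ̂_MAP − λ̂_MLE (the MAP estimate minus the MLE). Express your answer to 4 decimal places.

Σxᵢ = 27. Posterior is Gamma(35, 11); MAP = (35−1)/11 = 34/11 ≈ 3.09091.
MLE = x̄ = 27/5 ≈ 5.40000.
Difference = 34/11 − 27/5 = -127/55 ≈ -2.3091.

MAP − MLE = -2.3091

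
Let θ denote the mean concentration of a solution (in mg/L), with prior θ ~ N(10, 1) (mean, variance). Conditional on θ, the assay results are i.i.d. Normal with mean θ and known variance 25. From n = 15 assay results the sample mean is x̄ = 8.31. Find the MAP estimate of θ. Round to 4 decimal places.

θ̂_MAP = 9.3663

n = 15, x̄ = 8.31.
For a Normal prior and Normal likelihood with known variance, the posterior is Normal; its mode equals its mean, the precision-weighted average.
Prior precision 1/σ₀² = 1/1 = 1; data precision n/σ² = 15/25 = 0.6.
θ̂ = (1·10 + 0.6·8.31) / (1 + 0.6) = 14.986/1.6 = 9.36625 ≈ 9.3663.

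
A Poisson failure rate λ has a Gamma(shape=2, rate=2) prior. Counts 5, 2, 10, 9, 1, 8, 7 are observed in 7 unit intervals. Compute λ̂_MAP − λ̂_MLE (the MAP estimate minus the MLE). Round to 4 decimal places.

MAP − MLE = -1.2222

Σxᵢ = 42. Posterior is Gamma(44, 9); MAP = (44−1)/9 = 43/9 ≈ 4.77778.
MLE = x̄ = 42/7 ≈ 6.00000.
Difference = 43/9 − 42/7 = -11/9 ≈ -1.2222.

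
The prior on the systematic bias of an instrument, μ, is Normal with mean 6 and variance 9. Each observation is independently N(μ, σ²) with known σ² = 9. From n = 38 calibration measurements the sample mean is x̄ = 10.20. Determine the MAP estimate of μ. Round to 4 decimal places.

μ̂_MAP = 10.0923

n = 38, x̄ = 10.20.
For a Normal prior and Normal likelihood with known variance, the posterior is Normal; its mode equals its mean, the precision-weighted average.
Prior precision 1/σ₀² = 1/9; data precision n/σ² = 38/9.
μ̂ = ((1/9)·6 + (38/9)·10.2) / (1/9 + 38/9) = (656/15)/(13/3) = 656/65 ≈ 10.0923.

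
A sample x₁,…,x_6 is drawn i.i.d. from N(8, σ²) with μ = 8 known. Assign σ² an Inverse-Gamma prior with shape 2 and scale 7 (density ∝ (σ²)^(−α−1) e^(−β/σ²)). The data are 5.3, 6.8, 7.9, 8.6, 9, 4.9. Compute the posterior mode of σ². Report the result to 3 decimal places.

σ̂²_MAP = 2.809

Sum of squared deviations about the known mean: SS = (5.3−8)² + (6.8−8)² + (7.9−8)² + (8.6−8)² + (9−8)² + (4.9−8)² = 19.71.
The Normal likelihood contributes (σ²)^(−n/2) exp(−SS/(2σ²)), so the posterior is Inverse-Gamma(α + n/2, β + SS/2) = Inverse-Gamma(5, 16.855).
The mode of Inverse-Gamma(a, b) is b/(a+1) = 16.855/6 ≈ 2.809.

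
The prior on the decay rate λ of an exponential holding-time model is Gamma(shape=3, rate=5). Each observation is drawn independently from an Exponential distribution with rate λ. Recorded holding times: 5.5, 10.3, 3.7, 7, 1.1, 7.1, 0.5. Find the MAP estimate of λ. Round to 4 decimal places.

The Exponential(rate=λ) likelihood is ∝ λ^n e^(−λΣtᵢ). Here n = 7 and Σtᵢ = 5.5 + 10.3 + 3.7 + 7 + 1.1 + 7.1 + 0.5 = 35.2.
Posterior ∝ λ^2e^(−5λ) · λ^7e^(−35.2λ) = λ^9e^(−40.2λ), i.e. Gamma(10, 40.2).
Mode = (a−1)/b = 9/40.2 ≈ 0.2239.

λ̂_MAP = 0.2239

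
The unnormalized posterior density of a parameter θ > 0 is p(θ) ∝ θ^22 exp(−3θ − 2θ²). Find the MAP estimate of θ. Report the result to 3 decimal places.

θ̂_MAP = 2.000

ℓ'(θ) = 22/θ − 3 − 4θ. Setting this to zero and multiplying by θ: 4θ² + 3θ − 22 = 0.
θ = (−3 + √(3² + 4·4·22)) / (2·4) = (−3 + √361) / 8 = (−3 + 19)/8 = 2.
ℓ''(θ) = −22/θ² − 4 < 0, confirming a maximum.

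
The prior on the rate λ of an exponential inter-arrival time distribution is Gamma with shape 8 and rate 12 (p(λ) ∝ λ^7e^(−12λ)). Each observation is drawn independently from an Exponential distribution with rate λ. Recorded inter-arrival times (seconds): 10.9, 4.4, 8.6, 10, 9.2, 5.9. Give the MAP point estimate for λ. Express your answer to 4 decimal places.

λ̂_MAP = 0.2131

The Exponential(rate=λ) likelihood is ∝ λ^n e^(−λΣtᵢ). Here n = 6 and Σtᵢ = 10.9 + 4.4 + 8.6 + 10 + 9.2 + 5.9 = 49.
Posterior ∝ λ^7e^(−12λ) · λ^6e^(−49λ) = λ^13e^(−61λ), i.e. Gamma(14, 61).
Mode = (a−1)/b = 13/61 ≈ 0.2131.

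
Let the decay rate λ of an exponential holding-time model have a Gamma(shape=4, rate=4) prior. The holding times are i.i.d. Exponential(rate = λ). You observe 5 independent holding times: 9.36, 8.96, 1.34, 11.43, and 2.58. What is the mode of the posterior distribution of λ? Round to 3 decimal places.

The Exponential(rate=λ) likelihood is ∝ λ^n e^(−λΣtᵢ). Here n = 5 and Σtᵢ = 9.36 + 8.96 + 1.34 + 11.43 + 2.58 = 33.67.
Posterior ∝ λ^3e^(−4λ) · λ^5e^(−33.67λ) = λ^8e^(−37.67λ), i.e. Gamma(9, 37.67).
Mode = (a−1)/b = 8/37.67 ≈ 0.212.

λ̂_MAP = 0.212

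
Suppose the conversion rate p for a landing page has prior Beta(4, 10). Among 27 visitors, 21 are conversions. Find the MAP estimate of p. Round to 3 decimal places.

Prior: Beta(4, 10).
Data: 21 successes in 27 trials. The binomial likelihood contributes p^21(1−p)^6, so the posterior is Beta(4+21, 10+6) = Beta(25, 16).
For Beta(a, b) with a, b > 1 the mode is (a−1)/(a+b−2) = 24/39 ≈ 0.615.

p̂_MAP = 0.615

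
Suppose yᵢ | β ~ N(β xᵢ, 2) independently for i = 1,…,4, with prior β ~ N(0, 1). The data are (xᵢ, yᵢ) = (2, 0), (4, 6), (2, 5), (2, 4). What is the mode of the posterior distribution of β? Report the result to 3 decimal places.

β̂_MAP = 1.400

log p(β | y) = −Σ(yᵢ − βxᵢ)²/(2·2) − β²/(2·1) + const.
Setting the derivative to zero: Σxᵢ(yᵢ − βxᵢ)/2 − β/1 = 0, so β = Σxᵢyᵢ / (Σxᵢ² + σ²/τ²).
Σxᵢyᵢ = 2·0 + 4·6 + 2·5 + 2·4 = 42; Σxᵢ² = 28; σ²/τ² = 2.
β̂_MAP = 42 / (28 + 2) = 42/30 ≈ 1.400.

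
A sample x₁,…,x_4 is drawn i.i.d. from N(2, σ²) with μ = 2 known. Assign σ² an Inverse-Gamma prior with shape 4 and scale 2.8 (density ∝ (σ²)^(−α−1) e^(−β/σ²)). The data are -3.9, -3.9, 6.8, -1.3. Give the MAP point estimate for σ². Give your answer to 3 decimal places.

Sum of squared deviations about the known mean: SS = (-3.9−2)² + (-3.9−2)² + (6.8−2)² + (-1.3−2)² = 103.55.
The Normal likelihood contributes (σ²)^(−n/2) exp(−SS/(2σ²)), so the posterior is Inverse-Gamma(α + n/2, β + SS/2) = Inverse-Gamma(6, 54.575).
The mode of Inverse-Gamma(a, b) is b/(a+1) = 54.575/7 ≈ 7.796.

σ̂²_MAP = 7.796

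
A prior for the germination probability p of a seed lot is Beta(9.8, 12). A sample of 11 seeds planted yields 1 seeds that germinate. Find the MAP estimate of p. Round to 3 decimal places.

Prior: Beta(9.8, 12).
Data: 1 success in 11 trials. The binomial likelihood contributes p(1−p)^10, so the posterior is Beta(9.8+1, 12+10) = Beta(10.8, 22).
For Beta(a, b) with a, b > 1 the mode is (a−1)/(a+b−2) = 9.8/30.8 ≈ 0.318.

p̂_MAP = 0.318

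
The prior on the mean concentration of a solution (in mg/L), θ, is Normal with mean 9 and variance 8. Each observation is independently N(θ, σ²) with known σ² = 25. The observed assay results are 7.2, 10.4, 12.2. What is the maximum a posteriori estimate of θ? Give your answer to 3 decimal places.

θ̂_MAP = 9.457

n = 3; x̄ = (7.2 + 10.4 + 12.2)/3 = 29.8/3 = 149/15 ≈ 9.9333.
For a Normal prior and Normal likelihood with known variance, the posterior is Normal; its mode equals its mean, the precision-weighted average.
Prior precision 1/σ₀² = 1/8 = 0.125; data precision n/σ² = 3/25 = 0.12.
θ̂ = (0.125·9 + 0.12·(149/15)) / (0.125 + 0.12) = 2.317/0.245 = 331/35 ≈ 9.457.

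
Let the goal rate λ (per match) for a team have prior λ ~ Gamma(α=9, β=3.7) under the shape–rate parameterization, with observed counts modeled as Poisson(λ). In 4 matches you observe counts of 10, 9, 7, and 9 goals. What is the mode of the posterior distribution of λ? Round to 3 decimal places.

λ̂_MAP = 5.584

Σxᵢ = 10+9+7+9 = 35, with n = 4.
Posterior ∝ λ^8e^(−3.7λ) · λ^35e^(−4λ) = λ^43e^(−7.7λ), i.e. Gamma(shape=44, rate=7.7).
The mode of a Gamma(a, b) with a ≥ 1 (shape–rate) is (a−1)/b = 43/7.7 ≈ 5.584.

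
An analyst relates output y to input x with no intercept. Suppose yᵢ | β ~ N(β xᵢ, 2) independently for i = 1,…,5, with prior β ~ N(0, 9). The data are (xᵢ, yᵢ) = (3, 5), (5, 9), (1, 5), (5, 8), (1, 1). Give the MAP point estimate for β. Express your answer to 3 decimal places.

log p(β | y) = −Σ(yᵢ − βxᵢ)²/(2·2) − β²/(2·9) + const.
Setting the derivative to zero: Σxᵢ(yᵢ − βxᵢ)/2 − β/9 = 0, so β = Σxᵢyᵢ / (Σxᵢ² + σ²/τ²).
Σxᵢyᵢ = 3·5 + 5·9 + 1·5 + 5·8 + 1·1 = 106; Σxᵢ² = 61; σ²/τ² = 2/9.
β̂_MAP = 106 / (61 + 2/9) = 106/(551/9) = 954/551 ≈ 1.731.

β̂_MAP = 1.731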